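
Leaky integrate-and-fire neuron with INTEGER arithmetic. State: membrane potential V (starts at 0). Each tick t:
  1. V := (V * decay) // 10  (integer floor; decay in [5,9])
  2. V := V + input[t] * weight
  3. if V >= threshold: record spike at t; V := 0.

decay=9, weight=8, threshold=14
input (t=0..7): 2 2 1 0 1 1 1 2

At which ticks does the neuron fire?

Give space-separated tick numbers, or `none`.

t=0: input=2 -> V=0 FIRE
t=1: input=2 -> V=0 FIRE
t=2: input=1 -> V=8
t=3: input=0 -> V=7
t=4: input=1 -> V=0 FIRE
t=5: input=1 -> V=8
t=6: input=1 -> V=0 FIRE
t=7: input=2 -> V=0 FIRE

Answer: 0 1 4 6 7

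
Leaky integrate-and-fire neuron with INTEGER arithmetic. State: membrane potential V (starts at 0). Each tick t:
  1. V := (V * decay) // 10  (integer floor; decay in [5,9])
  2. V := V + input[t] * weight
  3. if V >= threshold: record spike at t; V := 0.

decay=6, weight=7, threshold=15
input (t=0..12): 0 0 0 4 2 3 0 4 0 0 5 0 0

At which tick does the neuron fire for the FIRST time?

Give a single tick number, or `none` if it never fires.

Answer: 3

Derivation:
t=0: input=0 -> V=0
t=1: input=0 -> V=0
t=2: input=0 -> V=0
t=3: input=4 -> V=0 FIRE
t=4: input=2 -> V=14
t=5: input=3 -> V=0 FIRE
t=6: input=0 -> V=0
t=7: input=4 -> V=0 FIRE
t=8: input=0 -> V=0
t=9: input=0 -> V=0
t=10: input=5 -> V=0 FIRE
t=11: input=0 -> V=0
t=12: input=0 -> V=0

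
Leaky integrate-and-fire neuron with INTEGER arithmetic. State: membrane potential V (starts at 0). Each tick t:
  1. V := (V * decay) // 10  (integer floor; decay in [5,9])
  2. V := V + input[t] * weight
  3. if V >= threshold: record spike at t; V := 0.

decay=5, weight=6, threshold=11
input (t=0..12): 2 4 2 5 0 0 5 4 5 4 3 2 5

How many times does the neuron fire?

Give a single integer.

t=0: input=2 -> V=0 FIRE
t=1: input=4 -> V=0 FIRE
t=2: input=2 -> V=0 FIRE
t=3: input=5 -> V=0 FIRE
t=4: input=0 -> V=0
t=5: input=0 -> V=0
t=6: input=5 -> V=0 FIRE
t=7: input=4 -> V=0 FIRE
t=8: input=5 -> V=0 FIRE
t=9: input=4 -> V=0 FIRE
t=10: input=3 -> V=0 FIRE
t=11: input=2 -> V=0 FIRE
t=12: input=5 -> V=0 FIRE

Answer: 11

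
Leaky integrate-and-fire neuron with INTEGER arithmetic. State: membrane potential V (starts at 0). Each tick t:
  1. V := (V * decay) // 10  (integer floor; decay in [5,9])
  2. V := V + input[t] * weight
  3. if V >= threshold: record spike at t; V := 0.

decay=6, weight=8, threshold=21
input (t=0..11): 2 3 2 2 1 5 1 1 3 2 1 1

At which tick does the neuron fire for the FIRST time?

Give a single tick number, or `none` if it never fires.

Answer: 1

Derivation:
t=0: input=2 -> V=16
t=1: input=3 -> V=0 FIRE
t=2: input=2 -> V=16
t=3: input=2 -> V=0 FIRE
t=4: input=1 -> V=8
t=5: input=5 -> V=0 FIRE
t=6: input=1 -> V=8
t=7: input=1 -> V=12
t=8: input=3 -> V=0 FIRE
t=9: input=2 -> V=16
t=10: input=1 -> V=17
t=11: input=1 -> V=18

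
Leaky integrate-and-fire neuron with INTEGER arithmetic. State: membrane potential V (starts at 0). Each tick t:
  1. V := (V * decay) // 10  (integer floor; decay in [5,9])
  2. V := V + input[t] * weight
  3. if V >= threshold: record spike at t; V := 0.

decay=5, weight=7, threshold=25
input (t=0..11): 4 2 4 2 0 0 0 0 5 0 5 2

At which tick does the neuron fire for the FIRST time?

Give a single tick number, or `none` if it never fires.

Answer: 0

Derivation:
t=0: input=4 -> V=0 FIRE
t=1: input=2 -> V=14
t=2: input=4 -> V=0 FIRE
t=3: input=2 -> V=14
t=4: input=0 -> V=7
t=5: input=0 -> V=3
t=6: input=0 -> V=1
t=7: input=0 -> V=0
t=8: input=5 -> V=0 FIRE
t=9: input=0 -> V=0
t=10: input=5 -> V=0 FIRE
t=11: input=2 -> V=14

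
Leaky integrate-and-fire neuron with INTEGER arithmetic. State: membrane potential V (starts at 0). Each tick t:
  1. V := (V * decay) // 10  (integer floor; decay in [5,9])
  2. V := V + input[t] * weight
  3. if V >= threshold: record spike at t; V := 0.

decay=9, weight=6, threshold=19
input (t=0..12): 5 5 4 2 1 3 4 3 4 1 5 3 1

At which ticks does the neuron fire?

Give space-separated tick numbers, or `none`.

t=0: input=5 -> V=0 FIRE
t=1: input=5 -> V=0 FIRE
t=2: input=4 -> V=0 FIRE
t=3: input=2 -> V=12
t=4: input=1 -> V=16
t=5: input=3 -> V=0 FIRE
t=6: input=4 -> V=0 FIRE
t=7: input=3 -> V=18
t=8: input=4 -> V=0 FIRE
t=9: input=1 -> V=6
t=10: input=5 -> V=0 FIRE
t=11: input=3 -> V=18
t=12: input=1 -> V=0 FIRE

Answer: 0 1 2 5 6 8 10 12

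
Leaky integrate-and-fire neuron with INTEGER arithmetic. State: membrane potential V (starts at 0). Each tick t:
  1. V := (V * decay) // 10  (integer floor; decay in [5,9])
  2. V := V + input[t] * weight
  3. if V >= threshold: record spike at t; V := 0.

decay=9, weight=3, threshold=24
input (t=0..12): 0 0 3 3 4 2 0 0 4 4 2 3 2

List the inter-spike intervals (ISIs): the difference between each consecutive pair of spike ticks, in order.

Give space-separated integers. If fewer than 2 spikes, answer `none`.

t=0: input=0 -> V=0
t=1: input=0 -> V=0
t=2: input=3 -> V=9
t=3: input=3 -> V=17
t=4: input=4 -> V=0 FIRE
t=5: input=2 -> V=6
t=6: input=0 -> V=5
t=7: input=0 -> V=4
t=8: input=4 -> V=15
t=9: input=4 -> V=0 FIRE
t=10: input=2 -> V=6
t=11: input=3 -> V=14
t=12: input=2 -> V=18

Answer: 5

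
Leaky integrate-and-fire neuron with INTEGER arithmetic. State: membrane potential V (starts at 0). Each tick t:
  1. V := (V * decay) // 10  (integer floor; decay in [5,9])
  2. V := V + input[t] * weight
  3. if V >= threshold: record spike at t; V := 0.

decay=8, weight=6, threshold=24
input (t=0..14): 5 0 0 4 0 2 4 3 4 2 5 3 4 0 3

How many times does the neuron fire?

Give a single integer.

t=0: input=5 -> V=0 FIRE
t=1: input=0 -> V=0
t=2: input=0 -> V=0
t=3: input=4 -> V=0 FIRE
t=4: input=0 -> V=0
t=5: input=2 -> V=12
t=6: input=4 -> V=0 FIRE
t=7: input=3 -> V=18
t=8: input=4 -> V=0 FIRE
t=9: input=2 -> V=12
t=10: input=5 -> V=0 FIRE
t=11: input=3 -> V=18
t=12: input=4 -> V=0 FIRE
t=13: input=0 -> V=0
t=14: input=3 -> V=18

Answer: 6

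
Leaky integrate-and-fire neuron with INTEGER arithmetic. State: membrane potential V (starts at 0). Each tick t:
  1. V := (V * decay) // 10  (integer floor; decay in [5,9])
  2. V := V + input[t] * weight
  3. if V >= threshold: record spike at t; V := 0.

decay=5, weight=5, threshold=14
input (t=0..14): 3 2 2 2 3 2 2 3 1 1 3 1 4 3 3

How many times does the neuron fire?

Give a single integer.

t=0: input=3 -> V=0 FIRE
t=1: input=2 -> V=10
t=2: input=2 -> V=0 FIRE
t=3: input=2 -> V=10
t=4: input=3 -> V=0 FIRE
t=5: input=2 -> V=10
t=6: input=2 -> V=0 FIRE
t=7: input=3 -> V=0 FIRE
t=8: input=1 -> V=5
t=9: input=1 -> V=7
t=10: input=3 -> V=0 FIRE
t=11: input=1 -> V=5
t=12: input=4 -> V=0 FIRE
t=13: input=3 -> V=0 FIRE
t=14: input=3 -> V=0 FIRE

Answer: 9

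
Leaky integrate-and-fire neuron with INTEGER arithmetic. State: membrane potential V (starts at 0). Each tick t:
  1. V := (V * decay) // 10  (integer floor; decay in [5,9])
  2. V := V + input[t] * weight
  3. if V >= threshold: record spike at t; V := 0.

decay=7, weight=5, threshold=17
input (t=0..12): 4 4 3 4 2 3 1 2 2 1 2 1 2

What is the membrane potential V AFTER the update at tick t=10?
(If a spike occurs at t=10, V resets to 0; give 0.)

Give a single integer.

Answer: 13

Derivation:
t=0: input=4 -> V=0 FIRE
t=1: input=4 -> V=0 FIRE
t=2: input=3 -> V=15
t=3: input=4 -> V=0 FIRE
t=4: input=2 -> V=10
t=5: input=3 -> V=0 FIRE
t=6: input=1 -> V=5
t=7: input=2 -> V=13
t=8: input=2 -> V=0 FIRE
t=9: input=1 -> V=5
t=10: input=2 -> V=13
t=11: input=1 -> V=14
t=12: input=2 -> V=0 FIRE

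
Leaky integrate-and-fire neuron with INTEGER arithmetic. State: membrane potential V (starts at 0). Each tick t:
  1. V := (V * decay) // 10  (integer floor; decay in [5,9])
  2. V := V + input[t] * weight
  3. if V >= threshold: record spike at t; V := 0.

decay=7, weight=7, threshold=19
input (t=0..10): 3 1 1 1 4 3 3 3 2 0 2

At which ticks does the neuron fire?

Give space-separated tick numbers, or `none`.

t=0: input=3 -> V=0 FIRE
t=1: input=1 -> V=7
t=2: input=1 -> V=11
t=3: input=1 -> V=14
t=4: input=4 -> V=0 FIRE
t=5: input=3 -> V=0 FIRE
t=6: input=3 -> V=0 FIRE
t=7: input=3 -> V=0 FIRE
t=8: input=2 -> V=14
t=9: input=0 -> V=9
t=10: input=2 -> V=0 FIRE

Answer: 0 4 5 6 7 10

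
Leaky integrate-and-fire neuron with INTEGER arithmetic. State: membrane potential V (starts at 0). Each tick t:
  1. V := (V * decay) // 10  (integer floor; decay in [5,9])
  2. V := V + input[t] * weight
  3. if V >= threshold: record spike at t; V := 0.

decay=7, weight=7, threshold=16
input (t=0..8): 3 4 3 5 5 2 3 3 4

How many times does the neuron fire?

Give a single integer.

t=0: input=3 -> V=0 FIRE
t=1: input=4 -> V=0 FIRE
t=2: input=3 -> V=0 FIRE
t=3: input=5 -> V=0 FIRE
t=4: input=5 -> V=0 FIRE
t=5: input=2 -> V=14
t=6: input=3 -> V=0 FIRE
t=7: input=3 -> V=0 FIRE
t=8: input=4 -> V=0 FIRE

Answer: 8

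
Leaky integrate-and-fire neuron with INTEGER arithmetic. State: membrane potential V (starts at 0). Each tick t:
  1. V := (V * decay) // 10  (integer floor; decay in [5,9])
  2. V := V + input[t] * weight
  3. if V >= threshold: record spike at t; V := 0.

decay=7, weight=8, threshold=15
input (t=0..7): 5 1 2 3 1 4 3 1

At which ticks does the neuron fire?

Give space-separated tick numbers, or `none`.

t=0: input=5 -> V=0 FIRE
t=1: input=1 -> V=8
t=2: input=2 -> V=0 FIRE
t=3: input=3 -> V=0 FIRE
t=4: input=1 -> V=8
t=5: input=4 -> V=0 FIRE
t=6: input=3 -> V=0 FIRE
t=7: input=1 -> V=8

Answer: 0 2 3 5 6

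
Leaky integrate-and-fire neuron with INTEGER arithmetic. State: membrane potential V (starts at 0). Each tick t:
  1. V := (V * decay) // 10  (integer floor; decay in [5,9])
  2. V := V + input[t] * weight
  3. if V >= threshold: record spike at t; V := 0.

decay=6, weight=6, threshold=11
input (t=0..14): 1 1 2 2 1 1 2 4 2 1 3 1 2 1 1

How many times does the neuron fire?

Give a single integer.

Answer: 7

Derivation:
t=0: input=1 -> V=6
t=1: input=1 -> V=9
t=2: input=2 -> V=0 FIRE
t=3: input=2 -> V=0 FIRE
t=4: input=1 -> V=6
t=5: input=1 -> V=9
t=6: input=2 -> V=0 FIRE
t=7: input=4 -> V=0 FIRE
t=8: input=2 -> V=0 FIRE
t=9: input=1 -> V=6
t=10: input=3 -> V=0 FIRE
t=11: input=1 -> V=6
t=12: input=2 -> V=0 FIRE
t=13: input=1 -> V=6
t=14: input=1 -> V=9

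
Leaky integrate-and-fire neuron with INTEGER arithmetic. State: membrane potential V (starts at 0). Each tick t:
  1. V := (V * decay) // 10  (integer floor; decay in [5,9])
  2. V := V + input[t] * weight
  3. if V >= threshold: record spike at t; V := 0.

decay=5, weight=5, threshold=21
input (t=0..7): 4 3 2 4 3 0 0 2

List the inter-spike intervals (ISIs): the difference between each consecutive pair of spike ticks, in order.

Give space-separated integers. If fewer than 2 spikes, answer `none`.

t=0: input=4 -> V=20
t=1: input=3 -> V=0 FIRE
t=2: input=2 -> V=10
t=3: input=4 -> V=0 FIRE
t=4: input=3 -> V=15
t=5: input=0 -> V=7
t=6: input=0 -> V=3
t=7: input=2 -> V=11

Answer: 2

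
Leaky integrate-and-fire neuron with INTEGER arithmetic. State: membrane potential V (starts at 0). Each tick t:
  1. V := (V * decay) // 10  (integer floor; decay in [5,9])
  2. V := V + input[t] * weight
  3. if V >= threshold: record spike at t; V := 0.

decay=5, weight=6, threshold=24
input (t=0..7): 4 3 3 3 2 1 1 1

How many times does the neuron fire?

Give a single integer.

t=0: input=4 -> V=0 FIRE
t=1: input=3 -> V=18
t=2: input=3 -> V=0 FIRE
t=3: input=3 -> V=18
t=4: input=2 -> V=21
t=5: input=1 -> V=16
t=6: input=1 -> V=14
t=7: input=1 -> V=13

Answer: 2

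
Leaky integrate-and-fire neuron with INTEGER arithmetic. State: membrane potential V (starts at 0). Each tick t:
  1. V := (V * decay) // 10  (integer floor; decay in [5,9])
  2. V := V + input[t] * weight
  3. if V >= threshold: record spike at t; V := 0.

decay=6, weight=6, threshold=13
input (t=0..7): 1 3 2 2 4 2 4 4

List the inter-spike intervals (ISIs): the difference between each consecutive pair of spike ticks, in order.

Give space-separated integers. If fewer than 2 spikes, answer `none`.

Answer: 2 1 2 1

Derivation:
t=0: input=1 -> V=6
t=1: input=3 -> V=0 FIRE
t=2: input=2 -> V=12
t=3: input=2 -> V=0 FIRE
t=4: input=4 -> V=0 FIRE
t=5: input=2 -> V=12
t=6: input=4 -> V=0 FIRE
t=7: input=4 -> V=0 FIRE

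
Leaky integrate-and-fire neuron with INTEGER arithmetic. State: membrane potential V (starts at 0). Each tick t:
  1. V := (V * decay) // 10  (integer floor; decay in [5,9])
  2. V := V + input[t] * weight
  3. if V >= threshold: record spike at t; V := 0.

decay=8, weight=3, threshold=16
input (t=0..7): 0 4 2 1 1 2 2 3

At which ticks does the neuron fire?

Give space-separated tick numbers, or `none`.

t=0: input=0 -> V=0
t=1: input=4 -> V=12
t=2: input=2 -> V=15
t=3: input=1 -> V=15
t=4: input=1 -> V=15
t=5: input=2 -> V=0 FIRE
t=6: input=2 -> V=6
t=7: input=3 -> V=13

Answer: 5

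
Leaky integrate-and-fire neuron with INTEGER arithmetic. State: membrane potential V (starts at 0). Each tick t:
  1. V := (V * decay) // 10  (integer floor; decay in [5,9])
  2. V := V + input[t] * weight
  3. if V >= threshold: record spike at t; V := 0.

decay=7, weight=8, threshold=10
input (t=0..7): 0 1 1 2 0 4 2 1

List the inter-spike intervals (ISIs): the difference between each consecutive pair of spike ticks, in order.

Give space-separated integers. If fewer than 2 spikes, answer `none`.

t=0: input=0 -> V=0
t=1: input=1 -> V=8
t=2: input=1 -> V=0 FIRE
t=3: input=2 -> V=0 FIRE
t=4: input=0 -> V=0
t=5: input=4 -> V=0 FIRE
t=6: input=2 -> V=0 FIRE
t=7: input=1 -> V=8

Answer: 1 2 1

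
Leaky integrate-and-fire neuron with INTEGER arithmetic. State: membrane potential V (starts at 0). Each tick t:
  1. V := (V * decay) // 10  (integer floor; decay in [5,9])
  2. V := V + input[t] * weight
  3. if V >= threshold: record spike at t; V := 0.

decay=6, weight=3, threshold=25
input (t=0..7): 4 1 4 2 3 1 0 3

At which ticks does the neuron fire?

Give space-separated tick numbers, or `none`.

t=0: input=4 -> V=12
t=1: input=1 -> V=10
t=2: input=4 -> V=18
t=3: input=2 -> V=16
t=4: input=3 -> V=18
t=5: input=1 -> V=13
t=6: input=0 -> V=7
t=7: input=3 -> V=13

Answer: none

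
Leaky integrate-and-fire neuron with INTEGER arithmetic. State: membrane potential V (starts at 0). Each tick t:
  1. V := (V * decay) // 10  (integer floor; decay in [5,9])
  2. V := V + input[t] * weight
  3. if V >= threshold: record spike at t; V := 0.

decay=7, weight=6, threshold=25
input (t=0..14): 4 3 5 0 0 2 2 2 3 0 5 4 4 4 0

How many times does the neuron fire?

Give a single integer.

t=0: input=4 -> V=24
t=1: input=3 -> V=0 FIRE
t=2: input=5 -> V=0 FIRE
t=3: input=0 -> V=0
t=4: input=0 -> V=0
t=5: input=2 -> V=12
t=6: input=2 -> V=20
t=7: input=2 -> V=0 FIRE
t=8: input=3 -> V=18
t=9: input=0 -> V=12
t=10: input=5 -> V=0 FIRE
t=11: input=4 -> V=24
t=12: input=4 -> V=0 FIRE
t=13: input=4 -> V=24
t=14: input=0 -> V=16

Answer: 5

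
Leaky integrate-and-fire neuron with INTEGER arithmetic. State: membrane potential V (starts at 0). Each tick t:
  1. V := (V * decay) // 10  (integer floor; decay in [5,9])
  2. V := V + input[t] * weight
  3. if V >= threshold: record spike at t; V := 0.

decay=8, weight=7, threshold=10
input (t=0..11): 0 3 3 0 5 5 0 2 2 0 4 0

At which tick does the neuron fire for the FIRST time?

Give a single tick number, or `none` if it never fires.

t=0: input=0 -> V=0
t=1: input=3 -> V=0 FIRE
t=2: input=3 -> V=0 FIRE
t=3: input=0 -> V=0
t=4: input=5 -> V=0 FIRE
t=5: input=5 -> V=0 FIRE
t=6: input=0 -> V=0
t=7: input=2 -> V=0 FIRE
t=8: input=2 -> V=0 FIRE
t=9: input=0 -> V=0
t=10: input=4 -> V=0 FIRE
t=11: input=0 -> V=0

Answer: 1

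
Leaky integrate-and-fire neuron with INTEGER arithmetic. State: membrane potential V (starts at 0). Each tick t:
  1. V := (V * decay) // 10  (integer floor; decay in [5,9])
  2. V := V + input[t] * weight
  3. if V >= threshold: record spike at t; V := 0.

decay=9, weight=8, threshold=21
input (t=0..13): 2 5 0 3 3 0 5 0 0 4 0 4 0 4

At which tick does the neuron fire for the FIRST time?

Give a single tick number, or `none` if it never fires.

t=0: input=2 -> V=16
t=1: input=5 -> V=0 FIRE
t=2: input=0 -> V=0
t=3: input=3 -> V=0 FIRE
t=4: input=3 -> V=0 FIRE
t=5: input=0 -> V=0
t=6: input=5 -> V=0 FIRE
t=7: input=0 -> V=0
t=8: input=0 -> V=0
t=9: input=4 -> V=0 FIRE
t=10: input=0 -> V=0
t=11: input=4 -> V=0 FIRE
t=12: input=0 -> V=0
t=13: input=4 -> V=0 FIRE

Answer: 1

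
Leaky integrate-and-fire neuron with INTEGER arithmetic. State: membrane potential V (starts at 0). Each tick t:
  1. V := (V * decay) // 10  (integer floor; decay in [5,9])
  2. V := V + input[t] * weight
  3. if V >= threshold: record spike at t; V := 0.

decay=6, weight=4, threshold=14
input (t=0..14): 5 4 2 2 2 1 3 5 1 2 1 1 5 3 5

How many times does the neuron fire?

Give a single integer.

Answer: 7

Derivation:
t=0: input=5 -> V=0 FIRE
t=1: input=4 -> V=0 FIRE
t=2: input=2 -> V=8
t=3: input=2 -> V=12
t=4: input=2 -> V=0 FIRE
t=5: input=1 -> V=4
t=6: input=3 -> V=0 FIRE
t=7: input=5 -> V=0 FIRE
t=8: input=1 -> V=4
t=9: input=2 -> V=10
t=10: input=1 -> V=10
t=11: input=1 -> V=10
t=12: input=5 -> V=0 FIRE
t=13: input=3 -> V=12
t=14: input=5 -> V=0 FIRE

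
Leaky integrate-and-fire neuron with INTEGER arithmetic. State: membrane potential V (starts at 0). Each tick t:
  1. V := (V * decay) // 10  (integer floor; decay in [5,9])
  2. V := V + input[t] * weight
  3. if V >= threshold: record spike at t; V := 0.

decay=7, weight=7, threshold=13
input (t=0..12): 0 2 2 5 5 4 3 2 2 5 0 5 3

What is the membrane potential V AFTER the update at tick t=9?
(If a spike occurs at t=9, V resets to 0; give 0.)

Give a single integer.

Answer: 0

Derivation:
t=0: input=0 -> V=0
t=1: input=2 -> V=0 FIRE
t=2: input=2 -> V=0 FIRE
t=3: input=5 -> V=0 FIRE
t=4: input=5 -> V=0 FIRE
t=5: input=4 -> V=0 FIRE
t=6: input=3 -> V=0 FIRE
t=7: input=2 -> V=0 FIRE
t=8: input=2 -> V=0 FIRE
t=9: input=5 -> V=0 FIRE
t=10: input=0 -> V=0
t=11: input=5 -> V=0 FIRE
t=12: input=3 -> V=0 FIRE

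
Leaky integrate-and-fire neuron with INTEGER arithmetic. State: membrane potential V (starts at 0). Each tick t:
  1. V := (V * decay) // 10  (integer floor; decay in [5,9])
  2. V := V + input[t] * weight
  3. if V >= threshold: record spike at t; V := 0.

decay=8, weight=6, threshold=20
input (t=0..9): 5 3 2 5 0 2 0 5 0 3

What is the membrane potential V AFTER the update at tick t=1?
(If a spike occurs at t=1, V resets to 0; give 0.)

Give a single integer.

Answer: 18

Derivation:
t=0: input=5 -> V=0 FIRE
t=1: input=3 -> V=18
t=2: input=2 -> V=0 FIRE
t=3: input=5 -> V=0 FIRE
t=4: input=0 -> V=0
t=5: input=2 -> V=12
t=6: input=0 -> V=9
t=7: input=5 -> V=0 FIRE
t=8: input=0 -> V=0
t=9: input=3 -> V=18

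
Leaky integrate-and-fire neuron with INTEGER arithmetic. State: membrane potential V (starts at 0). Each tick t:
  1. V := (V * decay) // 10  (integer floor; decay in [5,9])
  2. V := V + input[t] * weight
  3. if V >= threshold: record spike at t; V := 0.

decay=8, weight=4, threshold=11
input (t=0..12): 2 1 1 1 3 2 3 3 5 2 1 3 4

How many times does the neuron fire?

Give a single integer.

t=0: input=2 -> V=8
t=1: input=1 -> V=10
t=2: input=1 -> V=0 FIRE
t=3: input=1 -> V=4
t=4: input=3 -> V=0 FIRE
t=5: input=2 -> V=8
t=6: input=3 -> V=0 FIRE
t=7: input=3 -> V=0 FIRE
t=8: input=5 -> V=0 FIRE
t=9: input=2 -> V=8
t=10: input=1 -> V=10
t=11: input=3 -> V=0 FIRE
t=12: input=4 -> V=0 FIRE

Answer: 7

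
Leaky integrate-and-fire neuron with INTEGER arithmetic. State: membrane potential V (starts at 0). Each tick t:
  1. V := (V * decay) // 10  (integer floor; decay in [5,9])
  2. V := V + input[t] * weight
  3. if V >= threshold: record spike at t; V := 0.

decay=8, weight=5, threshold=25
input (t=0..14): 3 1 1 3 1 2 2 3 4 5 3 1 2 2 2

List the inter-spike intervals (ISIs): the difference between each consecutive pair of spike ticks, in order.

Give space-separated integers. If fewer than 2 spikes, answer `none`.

Answer: 4 2 4

Derivation:
t=0: input=3 -> V=15
t=1: input=1 -> V=17
t=2: input=1 -> V=18
t=3: input=3 -> V=0 FIRE
t=4: input=1 -> V=5
t=5: input=2 -> V=14
t=6: input=2 -> V=21
t=7: input=3 -> V=0 FIRE
t=8: input=4 -> V=20
t=9: input=5 -> V=0 FIRE
t=10: input=3 -> V=15
t=11: input=1 -> V=17
t=12: input=2 -> V=23
t=13: input=2 -> V=0 FIRE
t=14: input=2 -> V=10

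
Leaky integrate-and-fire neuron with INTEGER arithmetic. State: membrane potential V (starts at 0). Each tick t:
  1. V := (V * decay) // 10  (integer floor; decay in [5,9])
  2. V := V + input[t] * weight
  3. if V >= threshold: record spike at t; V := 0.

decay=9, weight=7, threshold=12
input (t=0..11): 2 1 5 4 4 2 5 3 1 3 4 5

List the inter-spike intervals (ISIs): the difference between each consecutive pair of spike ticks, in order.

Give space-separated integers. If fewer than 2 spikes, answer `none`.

Answer: 2 1 1 1 1 1 2 1 1

Derivation:
t=0: input=2 -> V=0 FIRE
t=1: input=1 -> V=7
t=2: input=5 -> V=0 FIRE
t=3: input=4 -> V=0 FIRE
t=4: input=4 -> V=0 FIRE
t=5: input=2 -> V=0 FIRE
t=6: input=5 -> V=0 FIRE
t=7: input=3 -> V=0 FIRE
t=8: input=1 -> V=7
t=9: input=3 -> V=0 FIRE
t=10: input=4 -> V=0 FIRE
t=11: input=5 -> V=0 FIRE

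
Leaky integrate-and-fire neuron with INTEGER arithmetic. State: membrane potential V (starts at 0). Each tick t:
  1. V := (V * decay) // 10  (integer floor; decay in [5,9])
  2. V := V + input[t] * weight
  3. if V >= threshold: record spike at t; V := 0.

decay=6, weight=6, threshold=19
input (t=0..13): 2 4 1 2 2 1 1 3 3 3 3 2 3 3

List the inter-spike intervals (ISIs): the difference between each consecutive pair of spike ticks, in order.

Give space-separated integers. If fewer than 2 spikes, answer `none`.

t=0: input=2 -> V=12
t=1: input=4 -> V=0 FIRE
t=2: input=1 -> V=6
t=3: input=2 -> V=15
t=4: input=2 -> V=0 FIRE
t=5: input=1 -> V=6
t=6: input=1 -> V=9
t=7: input=3 -> V=0 FIRE
t=8: input=3 -> V=18
t=9: input=3 -> V=0 FIRE
t=10: input=3 -> V=18
t=11: input=2 -> V=0 FIRE
t=12: input=3 -> V=18
t=13: input=3 -> V=0 FIRE

Answer: 3 3 2 2 2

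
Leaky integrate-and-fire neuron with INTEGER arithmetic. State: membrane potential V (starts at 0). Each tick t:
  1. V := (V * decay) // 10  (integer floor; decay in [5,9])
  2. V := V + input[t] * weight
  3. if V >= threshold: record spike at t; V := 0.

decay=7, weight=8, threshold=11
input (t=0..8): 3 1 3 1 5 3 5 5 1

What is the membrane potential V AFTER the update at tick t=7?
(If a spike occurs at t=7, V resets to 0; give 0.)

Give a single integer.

Answer: 0

Derivation:
t=0: input=3 -> V=0 FIRE
t=1: input=1 -> V=8
t=2: input=3 -> V=0 FIRE
t=3: input=1 -> V=8
t=4: input=5 -> V=0 FIRE
t=5: input=3 -> V=0 FIRE
t=6: input=5 -> V=0 FIRE
t=7: input=5 -> V=0 FIRE
t=8: input=1 -> V=8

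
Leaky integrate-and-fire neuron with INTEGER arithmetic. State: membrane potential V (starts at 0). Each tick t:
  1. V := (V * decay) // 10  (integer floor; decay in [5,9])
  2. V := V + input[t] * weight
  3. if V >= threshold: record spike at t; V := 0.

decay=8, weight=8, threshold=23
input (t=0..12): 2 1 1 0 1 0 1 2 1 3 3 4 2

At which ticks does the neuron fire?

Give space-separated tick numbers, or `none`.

t=0: input=2 -> V=16
t=1: input=1 -> V=20
t=2: input=1 -> V=0 FIRE
t=3: input=0 -> V=0
t=4: input=1 -> V=8
t=5: input=0 -> V=6
t=6: input=1 -> V=12
t=7: input=2 -> V=0 FIRE
t=8: input=1 -> V=8
t=9: input=3 -> V=0 FIRE
t=10: input=3 -> V=0 FIRE
t=11: input=4 -> V=0 FIRE
t=12: input=2 -> V=16

Answer: 2 7 9 10 11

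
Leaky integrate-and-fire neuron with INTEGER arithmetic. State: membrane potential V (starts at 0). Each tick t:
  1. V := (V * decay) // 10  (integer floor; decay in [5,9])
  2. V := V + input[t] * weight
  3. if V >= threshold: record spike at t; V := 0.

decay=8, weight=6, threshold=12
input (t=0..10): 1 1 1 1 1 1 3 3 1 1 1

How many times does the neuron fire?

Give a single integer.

Answer: 5

Derivation:
t=0: input=1 -> V=6
t=1: input=1 -> V=10
t=2: input=1 -> V=0 FIRE
t=3: input=1 -> V=6
t=4: input=1 -> V=10
t=5: input=1 -> V=0 FIRE
t=6: input=3 -> V=0 FIRE
t=7: input=3 -> V=0 FIRE
t=8: input=1 -> V=6
t=9: input=1 -> V=10
t=10: input=1 -> V=0 FIRE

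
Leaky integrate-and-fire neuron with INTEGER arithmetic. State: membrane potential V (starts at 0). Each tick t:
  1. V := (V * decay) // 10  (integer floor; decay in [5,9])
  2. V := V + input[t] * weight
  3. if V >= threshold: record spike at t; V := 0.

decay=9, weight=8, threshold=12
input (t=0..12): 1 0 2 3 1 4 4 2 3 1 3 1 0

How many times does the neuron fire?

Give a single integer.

t=0: input=1 -> V=8
t=1: input=0 -> V=7
t=2: input=2 -> V=0 FIRE
t=3: input=3 -> V=0 FIRE
t=4: input=1 -> V=8
t=5: input=4 -> V=0 FIRE
t=6: input=4 -> V=0 FIRE
t=7: input=2 -> V=0 FIRE
t=8: input=3 -> V=0 FIRE
t=9: input=1 -> V=8
t=10: input=3 -> V=0 FIRE
t=11: input=1 -> V=8
t=12: input=0 -> V=7

Answer: 7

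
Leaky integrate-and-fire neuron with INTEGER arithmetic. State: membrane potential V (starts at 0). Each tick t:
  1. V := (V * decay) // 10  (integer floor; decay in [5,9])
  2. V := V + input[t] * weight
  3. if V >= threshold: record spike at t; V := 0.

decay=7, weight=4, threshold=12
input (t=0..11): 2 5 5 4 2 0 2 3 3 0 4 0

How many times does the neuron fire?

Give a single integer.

Answer: 6

Derivation:
t=0: input=2 -> V=8
t=1: input=5 -> V=0 FIRE
t=2: input=5 -> V=0 FIRE
t=3: input=4 -> V=0 FIRE
t=4: input=2 -> V=8
t=5: input=0 -> V=5
t=6: input=2 -> V=11
t=7: input=3 -> V=0 FIRE
t=8: input=3 -> V=0 FIRE
t=9: input=0 -> V=0
t=10: input=4 -> V=0 FIRE
t=11: input=0 -> V=0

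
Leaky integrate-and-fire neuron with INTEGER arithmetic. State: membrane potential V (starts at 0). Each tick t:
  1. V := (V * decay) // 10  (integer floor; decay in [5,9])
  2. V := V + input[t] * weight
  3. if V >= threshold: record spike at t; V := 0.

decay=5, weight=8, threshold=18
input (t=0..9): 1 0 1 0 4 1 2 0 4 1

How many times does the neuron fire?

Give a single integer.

t=0: input=1 -> V=8
t=1: input=0 -> V=4
t=2: input=1 -> V=10
t=3: input=0 -> V=5
t=4: input=4 -> V=0 FIRE
t=5: input=1 -> V=8
t=6: input=2 -> V=0 FIRE
t=7: input=0 -> V=0
t=8: input=4 -> V=0 FIRE
t=9: input=1 -> V=8

Answer: 3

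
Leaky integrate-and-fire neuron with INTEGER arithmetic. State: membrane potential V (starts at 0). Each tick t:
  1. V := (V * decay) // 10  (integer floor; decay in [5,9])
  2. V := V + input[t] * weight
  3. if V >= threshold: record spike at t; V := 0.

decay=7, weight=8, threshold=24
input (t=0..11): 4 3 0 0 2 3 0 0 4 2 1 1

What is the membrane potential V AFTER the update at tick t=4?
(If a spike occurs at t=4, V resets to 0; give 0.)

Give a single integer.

Answer: 16

Derivation:
t=0: input=4 -> V=0 FIRE
t=1: input=3 -> V=0 FIRE
t=2: input=0 -> V=0
t=3: input=0 -> V=0
t=4: input=2 -> V=16
t=5: input=3 -> V=0 FIRE
t=6: input=0 -> V=0
t=7: input=0 -> V=0
t=8: input=4 -> V=0 FIRE
t=9: input=2 -> V=16
t=10: input=1 -> V=19
t=11: input=1 -> V=21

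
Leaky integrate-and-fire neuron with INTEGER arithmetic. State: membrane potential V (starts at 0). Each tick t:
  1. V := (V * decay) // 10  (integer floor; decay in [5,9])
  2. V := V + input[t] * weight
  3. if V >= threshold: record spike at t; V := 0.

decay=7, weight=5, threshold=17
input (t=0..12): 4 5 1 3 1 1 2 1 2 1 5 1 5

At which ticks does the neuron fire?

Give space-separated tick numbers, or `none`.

t=0: input=4 -> V=0 FIRE
t=1: input=5 -> V=0 FIRE
t=2: input=1 -> V=5
t=3: input=3 -> V=0 FIRE
t=4: input=1 -> V=5
t=5: input=1 -> V=8
t=6: input=2 -> V=15
t=7: input=1 -> V=15
t=8: input=2 -> V=0 FIRE
t=9: input=1 -> V=5
t=10: input=5 -> V=0 FIRE
t=11: input=1 -> V=5
t=12: input=5 -> V=0 FIRE

Answer: 0 1 3 8 10 12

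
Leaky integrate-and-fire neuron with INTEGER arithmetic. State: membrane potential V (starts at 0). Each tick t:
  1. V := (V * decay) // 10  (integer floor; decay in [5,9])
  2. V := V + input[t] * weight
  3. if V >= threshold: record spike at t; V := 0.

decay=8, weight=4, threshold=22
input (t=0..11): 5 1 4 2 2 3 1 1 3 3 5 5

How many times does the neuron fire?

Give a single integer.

t=0: input=5 -> V=20
t=1: input=1 -> V=20
t=2: input=4 -> V=0 FIRE
t=3: input=2 -> V=8
t=4: input=2 -> V=14
t=5: input=3 -> V=0 FIRE
t=6: input=1 -> V=4
t=7: input=1 -> V=7
t=8: input=3 -> V=17
t=9: input=3 -> V=0 FIRE
t=10: input=5 -> V=20
t=11: input=5 -> V=0 FIRE

Answer: 4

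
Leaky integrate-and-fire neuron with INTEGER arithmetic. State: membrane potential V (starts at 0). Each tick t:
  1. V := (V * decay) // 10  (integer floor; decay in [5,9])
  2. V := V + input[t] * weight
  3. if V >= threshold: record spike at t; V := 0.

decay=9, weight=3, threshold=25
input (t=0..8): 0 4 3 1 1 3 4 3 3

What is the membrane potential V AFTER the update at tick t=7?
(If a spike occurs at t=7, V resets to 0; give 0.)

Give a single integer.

t=0: input=0 -> V=0
t=1: input=4 -> V=12
t=2: input=3 -> V=19
t=3: input=1 -> V=20
t=4: input=1 -> V=21
t=5: input=3 -> V=0 FIRE
t=6: input=4 -> V=12
t=7: input=3 -> V=19
t=8: input=3 -> V=0 FIRE

Answer: 19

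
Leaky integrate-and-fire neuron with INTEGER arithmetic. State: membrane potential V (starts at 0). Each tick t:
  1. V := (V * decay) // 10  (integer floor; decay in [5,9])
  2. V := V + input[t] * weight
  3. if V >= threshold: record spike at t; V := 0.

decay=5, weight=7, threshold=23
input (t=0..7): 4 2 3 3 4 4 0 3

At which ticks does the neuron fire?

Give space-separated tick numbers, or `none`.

t=0: input=4 -> V=0 FIRE
t=1: input=2 -> V=14
t=2: input=3 -> V=0 FIRE
t=3: input=3 -> V=21
t=4: input=4 -> V=0 FIRE
t=5: input=4 -> V=0 FIRE
t=6: input=0 -> V=0
t=7: input=3 -> V=21

Answer: 0 2 4 5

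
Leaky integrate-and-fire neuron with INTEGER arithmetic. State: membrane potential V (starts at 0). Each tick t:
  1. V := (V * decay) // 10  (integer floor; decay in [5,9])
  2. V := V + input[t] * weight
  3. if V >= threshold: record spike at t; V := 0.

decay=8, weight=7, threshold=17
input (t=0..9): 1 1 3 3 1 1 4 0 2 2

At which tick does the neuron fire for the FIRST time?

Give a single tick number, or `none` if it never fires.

Answer: 2

Derivation:
t=0: input=1 -> V=7
t=1: input=1 -> V=12
t=2: input=3 -> V=0 FIRE
t=3: input=3 -> V=0 FIRE
t=4: input=1 -> V=7
t=5: input=1 -> V=12
t=6: input=4 -> V=0 FIRE
t=7: input=0 -> V=0
t=8: input=2 -> V=14
t=9: input=2 -> V=0 FIRE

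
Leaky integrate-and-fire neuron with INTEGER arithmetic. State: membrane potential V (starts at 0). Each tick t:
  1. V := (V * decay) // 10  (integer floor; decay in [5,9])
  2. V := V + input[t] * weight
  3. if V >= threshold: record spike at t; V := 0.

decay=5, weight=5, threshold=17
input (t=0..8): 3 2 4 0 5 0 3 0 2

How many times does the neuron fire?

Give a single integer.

t=0: input=3 -> V=15
t=1: input=2 -> V=0 FIRE
t=2: input=4 -> V=0 FIRE
t=3: input=0 -> V=0
t=4: input=5 -> V=0 FIRE
t=5: input=0 -> V=0
t=6: input=3 -> V=15
t=7: input=0 -> V=7
t=8: input=2 -> V=13

Answer: 3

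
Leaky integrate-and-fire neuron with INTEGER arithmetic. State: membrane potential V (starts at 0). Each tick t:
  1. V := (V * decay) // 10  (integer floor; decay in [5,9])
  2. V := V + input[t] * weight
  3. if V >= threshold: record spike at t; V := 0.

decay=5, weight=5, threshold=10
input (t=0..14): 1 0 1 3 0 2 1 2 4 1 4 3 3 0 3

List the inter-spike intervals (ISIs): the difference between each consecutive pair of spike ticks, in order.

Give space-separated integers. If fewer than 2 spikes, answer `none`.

Answer: 2 2 1 2 1 1 2

Derivation:
t=0: input=1 -> V=5
t=1: input=0 -> V=2
t=2: input=1 -> V=6
t=3: input=3 -> V=0 FIRE
t=4: input=0 -> V=0
t=5: input=2 -> V=0 FIRE
t=6: input=1 -> V=5
t=7: input=2 -> V=0 FIRE
t=8: input=4 -> V=0 FIRE
t=9: input=1 -> V=5
t=10: input=4 -> V=0 FIRE
t=11: input=3 -> V=0 FIRE
t=12: input=3 -> V=0 FIRE
t=13: input=0 -> V=0
t=14: input=3 -> V=0 FIRE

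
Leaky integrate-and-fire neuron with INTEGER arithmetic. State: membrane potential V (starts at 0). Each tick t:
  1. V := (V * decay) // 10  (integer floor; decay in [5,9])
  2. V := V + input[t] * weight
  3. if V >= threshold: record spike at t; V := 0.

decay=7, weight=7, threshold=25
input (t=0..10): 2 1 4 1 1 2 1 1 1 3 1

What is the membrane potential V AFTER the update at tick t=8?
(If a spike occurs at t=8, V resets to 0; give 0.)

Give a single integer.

t=0: input=2 -> V=14
t=1: input=1 -> V=16
t=2: input=4 -> V=0 FIRE
t=3: input=1 -> V=7
t=4: input=1 -> V=11
t=5: input=2 -> V=21
t=6: input=1 -> V=21
t=7: input=1 -> V=21
t=8: input=1 -> V=21
t=9: input=3 -> V=0 FIRE
t=10: input=1 -> V=7

Answer: 21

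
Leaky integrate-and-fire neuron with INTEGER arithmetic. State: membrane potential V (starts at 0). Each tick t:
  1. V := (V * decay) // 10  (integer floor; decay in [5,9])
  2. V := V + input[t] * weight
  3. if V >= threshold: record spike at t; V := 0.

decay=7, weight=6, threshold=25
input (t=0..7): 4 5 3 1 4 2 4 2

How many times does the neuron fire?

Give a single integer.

t=0: input=4 -> V=24
t=1: input=5 -> V=0 FIRE
t=2: input=3 -> V=18
t=3: input=1 -> V=18
t=4: input=4 -> V=0 FIRE
t=5: input=2 -> V=12
t=6: input=4 -> V=0 FIRE
t=7: input=2 -> V=12

Answer: 3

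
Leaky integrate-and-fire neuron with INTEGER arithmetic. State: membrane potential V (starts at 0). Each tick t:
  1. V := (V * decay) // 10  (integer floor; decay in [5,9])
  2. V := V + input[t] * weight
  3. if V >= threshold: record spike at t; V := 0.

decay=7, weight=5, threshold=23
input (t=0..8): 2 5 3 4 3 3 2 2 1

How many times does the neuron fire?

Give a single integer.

Answer: 3

Derivation:
t=0: input=2 -> V=10
t=1: input=5 -> V=0 FIRE
t=2: input=3 -> V=15
t=3: input=4 -> V=0 FIRE
t=4: input=3 -> V=15
t=5: input=3 -> V=0 FIRE
t=6: input=2 -> V=10
t=7: input=2 -> V=17
t=8: input=1 -> V=16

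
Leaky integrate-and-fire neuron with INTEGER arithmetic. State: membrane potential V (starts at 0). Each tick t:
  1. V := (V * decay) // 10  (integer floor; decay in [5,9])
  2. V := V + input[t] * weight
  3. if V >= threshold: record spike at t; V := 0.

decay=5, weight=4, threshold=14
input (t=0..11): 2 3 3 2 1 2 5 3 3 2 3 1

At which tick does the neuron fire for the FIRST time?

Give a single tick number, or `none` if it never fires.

Answer: 1

Derivation:
t=0: input=2 -> V=8
t=1: input=3 -> V=0 FIRE
t=2: input=3 -> V=12
t=3: input=2 -> V=0 FIRE
t=4: input=1 -> V=4
t=5: input=2 -> V=10
t=6: input=5 -> V=0 FIRE
t=7: input=3 -> V=12
t=8: input=3 -> V=0 FIRE
t=9: input=2 -> V=8
t=10: input=3 -> V=0 FIRE
t=11: input=1 -> V=4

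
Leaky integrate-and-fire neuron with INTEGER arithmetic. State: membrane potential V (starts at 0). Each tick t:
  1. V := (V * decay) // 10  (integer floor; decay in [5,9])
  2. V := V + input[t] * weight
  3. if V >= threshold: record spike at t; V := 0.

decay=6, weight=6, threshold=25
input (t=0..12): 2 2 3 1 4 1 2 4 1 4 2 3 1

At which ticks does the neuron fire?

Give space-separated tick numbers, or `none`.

Answer: 2 4 7 9 11

Derivation:
t=0: input=2 -> V=12
t=1: input=2 -> V=19
t=2: input=3 -> V=0 FIRE
t=3: input=1 -> V=6
t=4: input=4 -> V=0 FIRE
t=5: input=1 -> V=6
t=6: input=2 -> V=15
t=7: input=4 -> V=0 FIRE
t=8: input=1 -> V=6
t=9: input=4 -> V=0 FIRE
t=10: input=2 -> V=12
t=11: input=3 -> V=0 FIRE
t=12: input=1 -> V=6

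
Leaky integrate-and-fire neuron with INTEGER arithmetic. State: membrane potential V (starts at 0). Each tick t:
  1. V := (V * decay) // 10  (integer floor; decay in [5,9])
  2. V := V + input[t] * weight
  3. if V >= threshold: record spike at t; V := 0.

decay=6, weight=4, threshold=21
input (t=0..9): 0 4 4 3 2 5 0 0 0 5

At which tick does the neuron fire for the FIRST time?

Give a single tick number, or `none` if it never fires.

Answer: 2

Derivation:
t=0: input=0 -> V=0
t=1: input=4 -> V=16
t=2: input=4 -> V=0 FIRE
t=3: input=3 -> V=12
t=4: input=2 -> V=15
t=5: input=5 -> V=0 FIRE
t=6: input=0 -> V=0
t=7: input=0 -> V=0
t=8: input=0 -> V=0
t=9: input=5 -> V=20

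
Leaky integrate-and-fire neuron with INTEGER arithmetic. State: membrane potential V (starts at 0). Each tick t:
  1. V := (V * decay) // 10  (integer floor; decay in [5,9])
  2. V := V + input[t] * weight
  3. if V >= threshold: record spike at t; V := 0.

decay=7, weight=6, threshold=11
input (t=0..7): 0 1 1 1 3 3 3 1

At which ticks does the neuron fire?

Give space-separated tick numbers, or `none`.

Answer: 3 4 5 6

Derivation:
t=0: input=0 -> V=0
t=1: input=1 -> V=6
t=2: input=1 -> V=10
t=3: input=1 -> V=0 FIRE
t=4: input=3 -> V=0 FIRE
t=5: input=3 -> V=0 FIRE
t=6: input=3 -> V=0 FIRE
t=7: input=1 -> V=6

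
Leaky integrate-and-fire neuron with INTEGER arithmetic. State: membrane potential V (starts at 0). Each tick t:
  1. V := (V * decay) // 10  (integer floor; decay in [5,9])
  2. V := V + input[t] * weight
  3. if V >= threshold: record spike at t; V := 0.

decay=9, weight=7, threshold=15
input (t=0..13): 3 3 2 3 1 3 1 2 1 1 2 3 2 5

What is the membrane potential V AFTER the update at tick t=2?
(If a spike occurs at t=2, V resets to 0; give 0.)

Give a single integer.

t=0: input=3 -> V=0 FIRE
t=1: input=3 -> V=0 FIRE
t=2: input=2 -> V=14
t=3: input=3 -> V=0 FIRE
t=4: input=1 -> V=7
t=5: input=3 -> V=0 FIRE
t=6: input=1 -> V=7
t=7: input=2 -> V=0 FIRE
t=8: input=1 -> V=7
t=9: input=1 -> V=13
t=10: input=2 -> V=0 FIRE
t=11: input=3 -> V=0 FIRE
t=12: input=2 -> V=14
t=13: input=5 -> V=0 FIRE

Answer: 14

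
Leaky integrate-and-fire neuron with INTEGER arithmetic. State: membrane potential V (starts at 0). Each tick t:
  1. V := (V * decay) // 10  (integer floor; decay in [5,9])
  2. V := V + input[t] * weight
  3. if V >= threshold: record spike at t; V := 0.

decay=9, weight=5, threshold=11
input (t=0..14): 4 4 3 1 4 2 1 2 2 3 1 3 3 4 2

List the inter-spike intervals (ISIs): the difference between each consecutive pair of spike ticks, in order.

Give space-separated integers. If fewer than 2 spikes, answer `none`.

Answer: 1 1 2 2 2 1 2 1 1

Derivation:
t=0: input=4 -> V=0 FIRE
t=1: input=4 -> V=0 FIRE
t=2: input=3 -> V=0 FIRE
t=3: input=1 -> V=5
t=4: input=4 -> V=0 FIRE
t=5: input=2 -> V=10
t=6: input=1 -> V=0 FIRE
t=7: input=2 -> V=10
t=8: input=2 -> V=0 FIRE
t=9: input=3 -> V=0 FIRE
t=10: input=1 -> V=5
t=11: input=3 -> V=0 FIRE
t=12: input=3 -> V=0 FIRE
t=13: input=4 -> V=0 FIRE
t=14: input=2 -> V=10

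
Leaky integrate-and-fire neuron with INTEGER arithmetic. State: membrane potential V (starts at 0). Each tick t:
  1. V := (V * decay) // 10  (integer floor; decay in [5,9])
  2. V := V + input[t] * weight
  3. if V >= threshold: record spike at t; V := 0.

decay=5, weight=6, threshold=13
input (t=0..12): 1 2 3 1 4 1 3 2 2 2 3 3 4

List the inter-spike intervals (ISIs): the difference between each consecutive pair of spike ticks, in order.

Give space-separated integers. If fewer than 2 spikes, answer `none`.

Answer: 1 2 2 2 2 1 1

Derivation:
t=0: input=1 -> V=6
t=1: input=2 -> V=0 FIRE
t=2: input=3 -> V=0 FIRE
t=3: input=1 -> V=6
t=4: input=4 -> V=0 FIRE
t=5: input=1 -> V=6
t=6: input=3 -> V=0 FIRE
t=7: input=2 -> V=12
t=8: input=2 -> V=0 FIRE
t=9: input=2 -> V=12
t=10: input=3 -> V=0 FIRE
t=11: input=3 -> V=0 FIRE
t=12: input=4 -> V=0 FIRE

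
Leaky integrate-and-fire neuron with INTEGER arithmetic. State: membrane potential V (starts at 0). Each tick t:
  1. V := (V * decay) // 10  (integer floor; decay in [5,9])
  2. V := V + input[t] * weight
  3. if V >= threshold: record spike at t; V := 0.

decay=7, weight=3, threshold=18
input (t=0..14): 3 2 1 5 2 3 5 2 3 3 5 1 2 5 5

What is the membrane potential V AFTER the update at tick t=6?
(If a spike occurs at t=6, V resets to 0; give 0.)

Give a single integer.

t=0: input=3 -> V=9
t=1: input=2 -> V=12
t=2: input=1 -> V=11
t=3: input=5 -> V=0 FIRE
t=4: input=2 -> V=6
t=5: input=3 -> V=13
t=6: input=5 -> V=0 FIRE
t=7: input=2 -> V=6
t=8: input=3 -> V=13
t=9: input=3 -> V=0 FIRE
t=10: input=5 -> V=15
t=11: input=1 -> V=13
t=12: input=2 -> V=15
t=13: input=5 -> V=0 FIRE
t=14: input=5 -> V=15

Answer: 0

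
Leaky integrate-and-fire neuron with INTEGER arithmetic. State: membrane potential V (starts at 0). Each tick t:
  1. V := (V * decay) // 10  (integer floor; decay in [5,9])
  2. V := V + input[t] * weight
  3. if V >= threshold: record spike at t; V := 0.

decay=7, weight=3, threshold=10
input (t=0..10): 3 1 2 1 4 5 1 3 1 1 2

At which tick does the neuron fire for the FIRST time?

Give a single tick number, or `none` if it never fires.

t=0: input=3 -> V=9
t=1: input=1 -> V=9
t=2: input=2 -> V=0 FIRE
t=3: input=1 -> V=3
t=4: input=4 -> V=0 FIRE
t=5: input=5 -> V=0 FIRE
t=6: input=1 -> V=3
t=7: input=3 -> V=0 FIRE
t=8: input=1 -> V=3
t=9: input=1 -> V=5
t=10: input=2 -> V=9

Answer: 2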